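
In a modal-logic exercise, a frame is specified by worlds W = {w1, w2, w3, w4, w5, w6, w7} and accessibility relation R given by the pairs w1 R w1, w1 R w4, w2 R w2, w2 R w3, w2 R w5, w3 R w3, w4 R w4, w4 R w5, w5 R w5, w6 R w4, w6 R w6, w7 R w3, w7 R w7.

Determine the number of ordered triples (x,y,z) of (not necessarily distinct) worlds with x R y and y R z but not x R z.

2

Enumerating: (w1,w4,w5), (w6,w4,w5).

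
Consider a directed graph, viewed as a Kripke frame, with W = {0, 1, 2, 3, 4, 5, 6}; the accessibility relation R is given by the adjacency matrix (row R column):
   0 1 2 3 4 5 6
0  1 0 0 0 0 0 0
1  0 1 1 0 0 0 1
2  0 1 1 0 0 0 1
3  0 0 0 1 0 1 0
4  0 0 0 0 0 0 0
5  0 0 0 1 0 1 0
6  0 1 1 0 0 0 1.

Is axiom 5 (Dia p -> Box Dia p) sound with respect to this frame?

Axiom 5 corresponds to the accessibility relation being Euclidean.
Euclidean: yes — any two successors of a common world are R-related.

Yes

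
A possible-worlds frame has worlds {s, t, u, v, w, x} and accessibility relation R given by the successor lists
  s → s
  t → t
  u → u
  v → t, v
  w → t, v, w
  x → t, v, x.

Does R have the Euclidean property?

Euclidean: no — w R t and w R v, but not t R v.

No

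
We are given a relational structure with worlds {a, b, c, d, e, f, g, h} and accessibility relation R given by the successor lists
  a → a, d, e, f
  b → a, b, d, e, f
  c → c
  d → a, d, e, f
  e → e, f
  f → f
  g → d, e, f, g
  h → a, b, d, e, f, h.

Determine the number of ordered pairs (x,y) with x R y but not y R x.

17

Enumerating: (a,e), (a,f), (b,a), (b,d), (b,e), (b,f), (d,e), (d,f), (e,f), (g,d), (g,e), (g,f), (h,a), (h,b), (h,d), (h,e), (h,f).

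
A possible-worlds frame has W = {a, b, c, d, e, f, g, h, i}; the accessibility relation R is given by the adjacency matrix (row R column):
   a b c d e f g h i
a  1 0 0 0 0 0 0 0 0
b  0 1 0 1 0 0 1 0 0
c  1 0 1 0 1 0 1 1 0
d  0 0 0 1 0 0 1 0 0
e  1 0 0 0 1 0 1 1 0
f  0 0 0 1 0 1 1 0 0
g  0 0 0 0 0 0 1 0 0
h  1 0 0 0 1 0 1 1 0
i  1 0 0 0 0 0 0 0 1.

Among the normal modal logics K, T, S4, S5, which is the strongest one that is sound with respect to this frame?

S4

Reflexive (axiom T): yes — every world is R-related to itself.
Transitive (axiom 4): yes — every two-step R-path is closed by a direct edge.
Euclidean (axiom 5): no — b R g and b R d, but not g R d.
So F validates K, T, S4; S5 would additionally require R to be Euclidean. The strongest is S4.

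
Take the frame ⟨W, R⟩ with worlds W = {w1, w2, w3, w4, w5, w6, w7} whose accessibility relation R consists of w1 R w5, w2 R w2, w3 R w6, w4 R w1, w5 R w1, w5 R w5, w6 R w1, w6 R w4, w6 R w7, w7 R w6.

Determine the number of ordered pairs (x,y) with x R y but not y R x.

4

Enumerating: (w3,w6), (w4,w1), (w6,w1), (w6,w4).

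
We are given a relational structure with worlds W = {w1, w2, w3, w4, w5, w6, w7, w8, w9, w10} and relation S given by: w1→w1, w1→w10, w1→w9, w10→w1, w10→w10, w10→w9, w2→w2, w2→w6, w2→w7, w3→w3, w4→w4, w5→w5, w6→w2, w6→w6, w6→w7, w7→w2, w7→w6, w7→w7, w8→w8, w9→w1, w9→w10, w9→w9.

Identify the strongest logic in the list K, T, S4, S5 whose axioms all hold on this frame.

S5

Reflexive (axiom T): yes — every world is S-related to itself.
Transitive (axiom 4): yes — every two-step S-path is closed by a direct edge.
Euclidean (axiom 5): yes — any two successors of a common world are S-related.
So F validates K, T, S4, S5. The strongest is S5.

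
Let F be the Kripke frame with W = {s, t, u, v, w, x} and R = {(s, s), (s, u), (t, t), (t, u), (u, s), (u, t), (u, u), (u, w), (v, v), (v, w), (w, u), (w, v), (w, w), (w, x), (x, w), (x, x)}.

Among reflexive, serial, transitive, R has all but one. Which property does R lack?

transitive

Reflexive: yes — every world is R-related to itself.
Serial: yes — every world has a successor (e.g. s R s).
Transitive: no — s R u and u R t, but not s R t.
Only transitive fails.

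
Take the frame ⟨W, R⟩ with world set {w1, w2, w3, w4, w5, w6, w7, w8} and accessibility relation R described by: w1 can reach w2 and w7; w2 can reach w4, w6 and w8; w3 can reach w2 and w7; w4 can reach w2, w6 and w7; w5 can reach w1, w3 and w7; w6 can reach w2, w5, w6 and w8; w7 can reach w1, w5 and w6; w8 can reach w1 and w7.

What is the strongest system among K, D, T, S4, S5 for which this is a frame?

Serial (axiom D): yes — every world has a successor (e.g. w1 R w2).
Reflexive (axiom T): no — w1 is not related to itself.
Transitive (axiom 4): no — w1 R w2 and w2 R w4, but not w1 R w4.
Euclidean (axiom 5): no — w1 R w2 and w1 R w7, but not w2 R w7.
So F validates K, D; T would additionally require R to be reflexive. The strongest is D.

D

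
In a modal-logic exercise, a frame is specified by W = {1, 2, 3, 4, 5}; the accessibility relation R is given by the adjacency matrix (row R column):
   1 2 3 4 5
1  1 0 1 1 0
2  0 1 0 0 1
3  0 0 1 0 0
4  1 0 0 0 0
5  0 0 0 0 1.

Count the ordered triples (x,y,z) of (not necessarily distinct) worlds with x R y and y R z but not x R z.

Enumerating: (4,1,3), (4,1,4).

2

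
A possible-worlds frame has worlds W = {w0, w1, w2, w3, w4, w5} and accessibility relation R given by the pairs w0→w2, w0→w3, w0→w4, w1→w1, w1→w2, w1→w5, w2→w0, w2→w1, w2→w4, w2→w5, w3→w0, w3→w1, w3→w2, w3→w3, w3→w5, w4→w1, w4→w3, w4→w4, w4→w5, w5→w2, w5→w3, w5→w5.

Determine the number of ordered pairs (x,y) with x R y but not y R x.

8

Enumerating: (w0,w4), (w1,w5), (w2,w4), (w3,w1), (w3,w2), (w4,w1), (w4,w3), (w4,w5).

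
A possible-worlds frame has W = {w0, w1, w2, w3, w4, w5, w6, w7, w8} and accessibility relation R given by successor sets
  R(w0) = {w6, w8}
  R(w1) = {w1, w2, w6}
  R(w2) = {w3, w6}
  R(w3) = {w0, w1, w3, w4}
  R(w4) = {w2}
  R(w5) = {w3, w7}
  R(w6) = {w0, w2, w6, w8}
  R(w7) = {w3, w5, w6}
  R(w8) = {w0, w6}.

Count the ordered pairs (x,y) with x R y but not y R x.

Enumerating: (w1,w2), (w1,w6), (w2,w3), (w3,w0), (w3,w1), (w3,w4), (w4,w2), (w5,w3), (w7,w3), (w7,w6).

10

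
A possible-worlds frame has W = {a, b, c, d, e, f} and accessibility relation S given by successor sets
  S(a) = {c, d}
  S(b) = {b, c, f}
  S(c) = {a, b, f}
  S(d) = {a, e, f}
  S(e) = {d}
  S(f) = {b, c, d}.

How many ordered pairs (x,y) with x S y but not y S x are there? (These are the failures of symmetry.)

S is symmetric; there are no such tuples.

0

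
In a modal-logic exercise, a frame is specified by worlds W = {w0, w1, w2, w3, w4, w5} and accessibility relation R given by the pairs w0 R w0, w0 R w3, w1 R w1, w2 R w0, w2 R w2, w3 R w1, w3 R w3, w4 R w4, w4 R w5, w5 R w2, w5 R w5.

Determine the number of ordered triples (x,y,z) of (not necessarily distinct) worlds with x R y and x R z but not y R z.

Enumerating: (w0,w3,w0), (w2,w0,w2), (w3,w1,w3), (w4,w5,w4), (w5,w2,w5).

5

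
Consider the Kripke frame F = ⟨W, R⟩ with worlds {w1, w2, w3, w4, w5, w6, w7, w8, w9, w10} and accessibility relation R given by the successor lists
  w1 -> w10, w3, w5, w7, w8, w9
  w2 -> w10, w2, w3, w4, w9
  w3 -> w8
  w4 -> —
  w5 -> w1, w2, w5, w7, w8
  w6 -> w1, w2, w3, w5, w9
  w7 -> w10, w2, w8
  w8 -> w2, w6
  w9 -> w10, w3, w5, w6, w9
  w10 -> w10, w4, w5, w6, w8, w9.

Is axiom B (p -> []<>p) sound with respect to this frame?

No

The schema B characterises exactly the symmetric frames.
Symmetric: no — w1 R w10 but not w10 R w1.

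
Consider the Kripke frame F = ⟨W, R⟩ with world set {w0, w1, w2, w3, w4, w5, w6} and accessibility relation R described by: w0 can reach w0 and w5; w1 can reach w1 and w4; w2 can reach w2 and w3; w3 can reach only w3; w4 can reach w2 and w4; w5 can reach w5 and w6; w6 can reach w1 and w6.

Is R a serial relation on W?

Yes

Serial: yes — every world has a successor (e.g. w0 R w0).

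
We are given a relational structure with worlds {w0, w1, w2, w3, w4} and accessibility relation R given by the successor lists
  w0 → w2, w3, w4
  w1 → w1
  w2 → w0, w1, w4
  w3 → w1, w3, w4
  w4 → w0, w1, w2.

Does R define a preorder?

Reflexive: no — w0 is not related to itself.
Transitive: no — w0 R w2 and w2 R w1, but not w0 R w1.
So R is not a preorder.

No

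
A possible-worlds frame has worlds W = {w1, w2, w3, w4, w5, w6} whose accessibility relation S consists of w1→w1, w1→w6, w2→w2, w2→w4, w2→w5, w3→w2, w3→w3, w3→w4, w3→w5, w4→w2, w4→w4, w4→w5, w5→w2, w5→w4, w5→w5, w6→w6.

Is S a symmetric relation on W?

No

Symmetric: no — w1 S w6 but not w6 S w1.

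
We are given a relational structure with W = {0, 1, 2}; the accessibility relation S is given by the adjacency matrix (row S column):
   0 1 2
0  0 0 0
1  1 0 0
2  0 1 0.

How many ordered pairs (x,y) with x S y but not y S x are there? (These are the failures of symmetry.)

2

Enumerating: (1,0), (2,1).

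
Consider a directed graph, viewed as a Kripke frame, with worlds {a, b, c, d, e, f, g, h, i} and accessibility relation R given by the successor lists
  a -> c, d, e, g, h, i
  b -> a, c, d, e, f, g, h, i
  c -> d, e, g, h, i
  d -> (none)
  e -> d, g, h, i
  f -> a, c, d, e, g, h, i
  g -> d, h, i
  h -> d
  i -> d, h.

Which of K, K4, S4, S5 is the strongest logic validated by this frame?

K4

Transitive (axiom 4): yes — every two-step R-path is closed by a direct edge.
Reflexive (axiom T): no — a is not related to itself.
Euclidean (axiom 5): no — a R d and a R c, but not d R c.
So F validates K, K4; S4 would additionally require R to be reflexive. The strongest is K4.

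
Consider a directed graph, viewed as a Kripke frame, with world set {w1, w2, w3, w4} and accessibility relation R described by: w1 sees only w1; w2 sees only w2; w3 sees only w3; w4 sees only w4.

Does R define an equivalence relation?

Reflexive: yes — every world is R-related to itself.
Symmetric: yes — every pair in R has its reverse in R.
Transitive: yes — every two-step R-path is closed by a direct edge.
So R is an equivalence relation.

Yes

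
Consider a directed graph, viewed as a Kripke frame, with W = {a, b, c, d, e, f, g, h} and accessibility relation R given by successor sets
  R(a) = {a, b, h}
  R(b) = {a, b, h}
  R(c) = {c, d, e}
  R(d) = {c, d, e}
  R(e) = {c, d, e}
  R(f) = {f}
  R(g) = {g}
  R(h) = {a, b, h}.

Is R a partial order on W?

No

Reflexive: yes — every world is R-related to itself.
Transitive: yes — every two-step R-path is closed by a direct edge.
Antisymmetric: no — a R b and b R a with a ≠ b.
So R is not a partial order.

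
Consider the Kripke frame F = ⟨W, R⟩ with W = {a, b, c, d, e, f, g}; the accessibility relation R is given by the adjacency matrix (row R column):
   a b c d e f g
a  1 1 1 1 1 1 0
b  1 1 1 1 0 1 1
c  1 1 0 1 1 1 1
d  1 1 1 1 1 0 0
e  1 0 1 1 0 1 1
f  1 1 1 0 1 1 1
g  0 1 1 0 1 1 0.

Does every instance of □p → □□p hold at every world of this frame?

Axiom 4 corresponds to the accessibility relation being transitive.
Transitive: no — a R b and b R g, but not a R g.

No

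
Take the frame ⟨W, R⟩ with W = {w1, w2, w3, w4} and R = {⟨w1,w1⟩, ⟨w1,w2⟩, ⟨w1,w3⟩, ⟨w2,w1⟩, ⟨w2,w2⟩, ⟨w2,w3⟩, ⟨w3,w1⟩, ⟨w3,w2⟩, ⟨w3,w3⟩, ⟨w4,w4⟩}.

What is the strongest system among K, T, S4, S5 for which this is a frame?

Reflexive (axiom T): yes — every world is R-related to itself.
Transitive (axiom 4): yes — every two-step R-path is closed by a direct edge.
Euclidean (axiom 5): yes — any two successors of a common world are R-related.
So F validates K, T, S4, S5. The strongest is S5.

S5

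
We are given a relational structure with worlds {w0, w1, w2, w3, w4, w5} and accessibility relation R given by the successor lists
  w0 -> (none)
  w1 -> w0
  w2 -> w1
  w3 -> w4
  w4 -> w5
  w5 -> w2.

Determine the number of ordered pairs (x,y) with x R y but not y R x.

Enumerating: (w1,w0), (w2,w1), (w3,w4), (w4,w5), (w5,w2).

5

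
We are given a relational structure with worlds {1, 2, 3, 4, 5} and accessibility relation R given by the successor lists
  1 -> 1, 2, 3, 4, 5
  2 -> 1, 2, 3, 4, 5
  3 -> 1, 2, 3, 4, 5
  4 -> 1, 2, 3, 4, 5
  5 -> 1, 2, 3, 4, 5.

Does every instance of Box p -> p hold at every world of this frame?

By correspondence theory, T is valid on a frame iff R is reflexive.
Reflexive: yes — every world is R-related to itself.

Yes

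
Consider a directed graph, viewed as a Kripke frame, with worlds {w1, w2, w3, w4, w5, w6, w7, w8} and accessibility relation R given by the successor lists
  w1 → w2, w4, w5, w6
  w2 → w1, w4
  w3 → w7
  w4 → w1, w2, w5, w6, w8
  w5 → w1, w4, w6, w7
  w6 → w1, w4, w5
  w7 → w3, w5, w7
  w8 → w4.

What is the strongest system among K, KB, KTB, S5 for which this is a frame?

KB

Symmetric (axiom B): yes — every pair in R has its reverse in R.
Reflexive (axiom T): no — w1 is not related to itself.
Euclidean (axiom 5): no — w1 R w2 and w1 R w5, but not w2 R w5.
So F validates K, KB; KTB would additionally require R to be reflexive. The strongest is KB.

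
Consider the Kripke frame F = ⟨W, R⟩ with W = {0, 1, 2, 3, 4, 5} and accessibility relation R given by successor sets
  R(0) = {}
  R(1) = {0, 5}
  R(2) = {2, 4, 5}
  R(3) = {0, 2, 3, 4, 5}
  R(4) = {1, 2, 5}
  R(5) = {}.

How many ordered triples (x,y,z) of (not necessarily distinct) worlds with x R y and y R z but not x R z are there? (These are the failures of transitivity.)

4

Enumerating: (2,4,1), (3,4,1), (4,1,0), (4,2,4).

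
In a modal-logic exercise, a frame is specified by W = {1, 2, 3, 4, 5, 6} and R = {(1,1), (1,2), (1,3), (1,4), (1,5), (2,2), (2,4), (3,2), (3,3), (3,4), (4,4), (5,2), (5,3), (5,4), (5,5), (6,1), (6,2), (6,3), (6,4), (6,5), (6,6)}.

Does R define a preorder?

Yes

Reflexive: yes — every world is R-related to itself.
Transitive: yes — every two-step R-path is closed by a direct edge.
So R is a preorder.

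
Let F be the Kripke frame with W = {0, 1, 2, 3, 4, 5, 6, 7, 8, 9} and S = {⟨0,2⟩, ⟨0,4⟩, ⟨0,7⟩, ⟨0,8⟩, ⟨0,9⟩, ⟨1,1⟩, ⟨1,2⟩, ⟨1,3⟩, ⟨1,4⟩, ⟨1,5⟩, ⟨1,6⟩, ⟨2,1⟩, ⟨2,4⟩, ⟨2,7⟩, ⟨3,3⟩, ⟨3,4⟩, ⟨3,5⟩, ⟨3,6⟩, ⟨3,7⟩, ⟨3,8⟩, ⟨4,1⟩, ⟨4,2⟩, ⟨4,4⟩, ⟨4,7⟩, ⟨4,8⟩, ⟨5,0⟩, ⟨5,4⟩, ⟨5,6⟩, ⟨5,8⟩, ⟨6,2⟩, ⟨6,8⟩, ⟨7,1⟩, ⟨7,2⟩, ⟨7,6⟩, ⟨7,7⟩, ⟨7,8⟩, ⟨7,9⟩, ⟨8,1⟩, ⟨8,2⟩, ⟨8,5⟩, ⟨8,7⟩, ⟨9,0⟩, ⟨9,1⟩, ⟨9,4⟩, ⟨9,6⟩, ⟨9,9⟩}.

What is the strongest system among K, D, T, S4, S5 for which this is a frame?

Serial (axiom D): yes — every world has a successor (e.g. 0 S 2).
Reflexive (axiom T): no — 0 is not related to itself.
Transitive (axiom 4): no — 0 S 2 and 2 S 1, but not 0 S 1.
Euclidean (axiom 5): no — 0 S 2 and 0 S 8, but not 2 S 8.
So F validates K, D; T would additionally require S to be reflexive. The strongest is D.

D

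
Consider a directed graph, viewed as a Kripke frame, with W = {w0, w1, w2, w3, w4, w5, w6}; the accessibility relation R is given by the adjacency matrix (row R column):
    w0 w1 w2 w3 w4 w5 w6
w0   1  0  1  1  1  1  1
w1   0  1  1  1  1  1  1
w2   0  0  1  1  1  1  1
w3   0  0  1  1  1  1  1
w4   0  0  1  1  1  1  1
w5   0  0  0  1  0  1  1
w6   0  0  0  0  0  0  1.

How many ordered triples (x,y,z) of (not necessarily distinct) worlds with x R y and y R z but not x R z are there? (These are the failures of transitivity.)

Enumerating: (w5,w3,w2), (w5,w3,w4).

2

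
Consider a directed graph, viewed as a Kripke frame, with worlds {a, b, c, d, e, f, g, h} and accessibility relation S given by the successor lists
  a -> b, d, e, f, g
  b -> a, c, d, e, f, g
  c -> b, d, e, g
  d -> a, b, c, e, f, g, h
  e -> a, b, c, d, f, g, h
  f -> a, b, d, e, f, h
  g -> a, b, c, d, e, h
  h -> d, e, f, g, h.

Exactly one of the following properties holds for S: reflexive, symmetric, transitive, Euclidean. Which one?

symmetric

Reflexive: no — a is not related to itself.
Symmetric: yes — every pair in S has its reverse in S.
Transitive: no — a S b and b S c, but not a S c.
Euclidean: no — a S f and a S g, but not f S g.
Only symmetric holds.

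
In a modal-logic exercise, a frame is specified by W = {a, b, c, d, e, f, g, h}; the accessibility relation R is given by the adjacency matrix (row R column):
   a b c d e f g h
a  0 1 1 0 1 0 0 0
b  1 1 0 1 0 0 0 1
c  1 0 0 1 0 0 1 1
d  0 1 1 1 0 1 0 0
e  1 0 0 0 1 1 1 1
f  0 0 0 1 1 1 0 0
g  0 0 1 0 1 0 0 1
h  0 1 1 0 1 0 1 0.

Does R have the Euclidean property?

Euclidean: no — a R b and a R c, but not b R c.

No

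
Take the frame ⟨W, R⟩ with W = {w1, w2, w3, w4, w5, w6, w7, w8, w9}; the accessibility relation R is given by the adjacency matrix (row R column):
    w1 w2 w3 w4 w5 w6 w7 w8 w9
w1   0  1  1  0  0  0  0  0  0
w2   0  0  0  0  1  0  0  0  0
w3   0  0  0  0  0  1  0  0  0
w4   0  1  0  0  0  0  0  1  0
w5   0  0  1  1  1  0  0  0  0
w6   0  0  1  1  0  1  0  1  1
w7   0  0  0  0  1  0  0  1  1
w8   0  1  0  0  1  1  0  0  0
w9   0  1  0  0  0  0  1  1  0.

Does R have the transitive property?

No

Transitive: no — w1 R w2 and w2 R w5, but not w1 R w5.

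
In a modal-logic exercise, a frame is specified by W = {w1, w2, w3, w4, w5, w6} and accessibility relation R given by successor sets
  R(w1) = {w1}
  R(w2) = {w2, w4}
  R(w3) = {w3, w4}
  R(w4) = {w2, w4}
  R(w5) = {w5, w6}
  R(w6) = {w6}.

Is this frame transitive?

Transitive: no — w3 R w4 and w4 R w2, but not w3 R w2.

No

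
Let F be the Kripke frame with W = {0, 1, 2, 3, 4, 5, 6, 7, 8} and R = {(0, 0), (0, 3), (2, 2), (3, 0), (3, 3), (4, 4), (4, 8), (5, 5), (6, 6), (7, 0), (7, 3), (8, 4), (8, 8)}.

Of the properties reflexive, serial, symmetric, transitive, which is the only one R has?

Reflexive: no — 1 is not related to itself.
Serial: no — 1 has no R-successor.
Symmetric: no — 7 R 0 but not 0 R 7.
Transitive: yes — every two-step R-path is closed by a direct edge.
Only transitive holds.

transitive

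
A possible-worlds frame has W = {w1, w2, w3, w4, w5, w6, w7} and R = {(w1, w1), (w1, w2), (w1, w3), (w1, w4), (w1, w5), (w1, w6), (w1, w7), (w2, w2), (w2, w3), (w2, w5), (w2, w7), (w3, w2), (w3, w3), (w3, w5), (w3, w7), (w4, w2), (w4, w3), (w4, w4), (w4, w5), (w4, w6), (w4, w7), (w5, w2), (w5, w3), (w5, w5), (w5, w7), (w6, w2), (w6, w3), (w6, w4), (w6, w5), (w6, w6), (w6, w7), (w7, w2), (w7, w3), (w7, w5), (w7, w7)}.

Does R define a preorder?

Reflexive: yes — every world is R-related to itself.
Transitive: yes — every two-step R-path is closed by a direct edge.
So R is a preorder.

Yes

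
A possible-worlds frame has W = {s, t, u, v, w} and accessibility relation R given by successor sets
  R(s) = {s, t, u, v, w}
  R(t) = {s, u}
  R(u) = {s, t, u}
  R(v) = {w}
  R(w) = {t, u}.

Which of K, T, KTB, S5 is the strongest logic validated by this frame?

Reflexive (axiom T): no — t is not related to itself.
Symmetric (axiom B): no — s R v but not v R s.
Euclidean (axiom 5): no — s R t and s R v, but not t R v.
So F validates K; T would additionally require R to be reflexive. The strongest is K.

K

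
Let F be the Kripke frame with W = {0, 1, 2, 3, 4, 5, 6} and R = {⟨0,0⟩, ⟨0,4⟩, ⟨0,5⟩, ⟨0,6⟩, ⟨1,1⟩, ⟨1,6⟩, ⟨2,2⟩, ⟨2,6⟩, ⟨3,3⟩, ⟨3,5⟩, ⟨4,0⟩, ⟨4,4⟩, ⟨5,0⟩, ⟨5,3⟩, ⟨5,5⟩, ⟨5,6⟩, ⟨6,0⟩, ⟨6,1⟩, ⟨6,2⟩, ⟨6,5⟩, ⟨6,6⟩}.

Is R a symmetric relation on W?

Symmetric: yes — every pair in R has its reverse in R.

Yes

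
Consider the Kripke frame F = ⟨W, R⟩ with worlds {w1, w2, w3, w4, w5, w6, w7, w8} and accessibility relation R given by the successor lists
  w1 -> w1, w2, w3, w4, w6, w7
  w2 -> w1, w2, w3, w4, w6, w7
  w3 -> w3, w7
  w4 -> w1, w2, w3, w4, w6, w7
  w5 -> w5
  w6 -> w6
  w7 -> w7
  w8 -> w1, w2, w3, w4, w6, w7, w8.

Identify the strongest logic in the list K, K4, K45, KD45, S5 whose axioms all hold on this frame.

Transitive (axiom 4): yes — every two-step R-path is closed by a direct edge.
Euclidean (axiom 5): no — w1 R w3 and w1 R w2, but not w3 R w2.
Serial (axiom D): yes — every world has a successor (e.g. w1 R w1).
Reflexive (axiom T): yes — every world is R-related to itself.
So F validates K, K4; K45 would additionally require R to be Euclidean. The strongest is K4.

K4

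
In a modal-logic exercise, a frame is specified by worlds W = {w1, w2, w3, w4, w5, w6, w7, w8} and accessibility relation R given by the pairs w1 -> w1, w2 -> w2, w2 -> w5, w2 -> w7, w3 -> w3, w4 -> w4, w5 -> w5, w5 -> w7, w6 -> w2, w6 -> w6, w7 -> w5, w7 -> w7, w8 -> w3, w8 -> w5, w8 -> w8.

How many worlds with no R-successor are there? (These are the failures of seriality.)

0

R is serial; there are no such worlds.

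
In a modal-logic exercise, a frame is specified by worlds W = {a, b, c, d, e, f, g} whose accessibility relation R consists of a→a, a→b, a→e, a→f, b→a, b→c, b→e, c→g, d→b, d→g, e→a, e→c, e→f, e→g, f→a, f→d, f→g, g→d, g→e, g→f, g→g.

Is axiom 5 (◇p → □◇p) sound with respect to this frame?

No

The schema 5 characterises exactly the Euclidean frames.
Euclidean: no — a R b and a R f, but not b R f.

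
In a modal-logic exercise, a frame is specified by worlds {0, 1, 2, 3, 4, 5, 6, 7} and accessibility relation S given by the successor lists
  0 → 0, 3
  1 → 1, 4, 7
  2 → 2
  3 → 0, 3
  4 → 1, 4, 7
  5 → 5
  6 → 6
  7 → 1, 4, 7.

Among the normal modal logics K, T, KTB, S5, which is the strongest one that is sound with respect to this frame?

Reflexive (axiom T): yes — every world is S-related to itself.
Symmetric (axiom B): yes — every pair in S has its reverse in S.
Euclidean (axiom 5): yes — any two successors of a common world are S-related.
So F validates K, T, KTB, S5. The strongest is S5.

S5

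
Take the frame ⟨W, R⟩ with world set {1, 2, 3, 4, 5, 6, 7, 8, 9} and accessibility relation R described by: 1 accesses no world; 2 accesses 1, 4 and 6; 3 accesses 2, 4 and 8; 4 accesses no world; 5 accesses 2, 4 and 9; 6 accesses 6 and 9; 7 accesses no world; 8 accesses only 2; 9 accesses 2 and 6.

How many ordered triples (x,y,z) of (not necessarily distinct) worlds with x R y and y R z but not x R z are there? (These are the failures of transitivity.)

13

Enumerating: (2,6,9), (3,2,1), (3,2,6), (5,2,1), (5,2,6), (5,9,6), (6,9,2), (8,2,1), (8,2,4), (8,2,6), (9,2,1), (9,2,4), (9,6,9).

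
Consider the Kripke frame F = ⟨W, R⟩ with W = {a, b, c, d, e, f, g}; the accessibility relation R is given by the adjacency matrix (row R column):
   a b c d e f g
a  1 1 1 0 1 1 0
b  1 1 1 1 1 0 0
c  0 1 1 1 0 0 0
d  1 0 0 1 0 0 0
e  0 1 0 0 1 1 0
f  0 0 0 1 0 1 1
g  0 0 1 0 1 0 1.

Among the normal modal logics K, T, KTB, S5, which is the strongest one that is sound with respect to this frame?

Reflexive (axiom T): yes — every world is R-related to itself.
Symmetric (axiom B): no — a R c but not c R a.
Euclidean (axiom 5): no — a R b and a R f, but not b R f.
So F validates K, T; KTB would additionally require R to be symmetric. The strongest is T.

T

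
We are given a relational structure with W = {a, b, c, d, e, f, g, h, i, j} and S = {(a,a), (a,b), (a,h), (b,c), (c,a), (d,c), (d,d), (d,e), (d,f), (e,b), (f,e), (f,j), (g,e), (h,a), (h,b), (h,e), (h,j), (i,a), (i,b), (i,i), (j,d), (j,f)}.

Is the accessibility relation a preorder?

Reflexive: no — b is not related to itself.
Transitive: no — a S b and b S c, but not a S c.
So S is not a preorder.

No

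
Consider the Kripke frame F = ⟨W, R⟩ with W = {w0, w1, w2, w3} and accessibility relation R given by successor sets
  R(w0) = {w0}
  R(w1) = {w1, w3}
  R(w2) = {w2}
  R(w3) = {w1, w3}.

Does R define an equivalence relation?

Yes

Reflexive: yes — every world is R-related to itself.
Symmetric: yes — every pair in R has its reverse in R.
Transitive: yes — every two-step R-path is closed by a direct edge.
So R is an equivalence relation.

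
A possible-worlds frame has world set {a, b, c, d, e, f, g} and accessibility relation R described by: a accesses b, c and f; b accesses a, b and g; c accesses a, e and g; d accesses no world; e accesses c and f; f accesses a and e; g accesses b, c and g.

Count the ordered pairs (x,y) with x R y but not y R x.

R is symmetric; there are no such tuples.

0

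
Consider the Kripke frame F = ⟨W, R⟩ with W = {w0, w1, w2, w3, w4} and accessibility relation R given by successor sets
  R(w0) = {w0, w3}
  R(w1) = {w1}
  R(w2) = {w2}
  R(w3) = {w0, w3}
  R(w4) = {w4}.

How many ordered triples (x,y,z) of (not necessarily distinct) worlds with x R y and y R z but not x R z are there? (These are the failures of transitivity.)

R is transitive; there are no such tuples.

0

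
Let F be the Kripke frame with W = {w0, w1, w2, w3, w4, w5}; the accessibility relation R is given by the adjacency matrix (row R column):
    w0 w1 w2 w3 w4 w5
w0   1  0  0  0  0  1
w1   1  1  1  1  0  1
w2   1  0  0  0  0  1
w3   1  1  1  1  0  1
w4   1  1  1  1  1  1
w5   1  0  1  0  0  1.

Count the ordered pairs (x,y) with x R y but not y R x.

Enumerating: (w1,w0), (w1,w2), (w1,w5), (w2,w0), (w3,w0), (w3,w2), (w3,w5), (w4,w0), (w4,w1), (w4,w2), (w4,w3), (w4,w5).

12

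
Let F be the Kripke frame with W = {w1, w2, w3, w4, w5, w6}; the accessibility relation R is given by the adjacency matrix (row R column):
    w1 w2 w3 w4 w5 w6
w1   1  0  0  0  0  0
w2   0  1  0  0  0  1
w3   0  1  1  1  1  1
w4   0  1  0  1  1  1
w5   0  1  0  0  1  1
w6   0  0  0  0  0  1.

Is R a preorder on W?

Yes

Reflexive: yes — every world is R-related to itself.
Transitive: yes — every two-step R-path is closed by a direct edge.
So R is a preorder.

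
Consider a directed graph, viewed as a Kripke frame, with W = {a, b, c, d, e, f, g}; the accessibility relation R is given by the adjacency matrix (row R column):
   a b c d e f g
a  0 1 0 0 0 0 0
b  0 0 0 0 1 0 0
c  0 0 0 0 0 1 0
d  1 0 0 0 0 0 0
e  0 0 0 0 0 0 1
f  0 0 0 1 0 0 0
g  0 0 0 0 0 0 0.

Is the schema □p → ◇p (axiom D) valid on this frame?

No

The schema D characterises exactly the serial frames.
Serial: no — g has no R-successor.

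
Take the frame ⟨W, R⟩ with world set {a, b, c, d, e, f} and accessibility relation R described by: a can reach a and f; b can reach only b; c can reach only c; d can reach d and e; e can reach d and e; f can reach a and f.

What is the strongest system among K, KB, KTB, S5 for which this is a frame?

S5

Symmetric (axiom B): yes — every pair in R has its reverse in R.
Reflexive (axiom T): yes — every world is R-related to itself.
Euclidean (axiom 5): yes — any two successors of a common world are R-related.
So F validates K, KB, KTB, S5. The strongest is S5.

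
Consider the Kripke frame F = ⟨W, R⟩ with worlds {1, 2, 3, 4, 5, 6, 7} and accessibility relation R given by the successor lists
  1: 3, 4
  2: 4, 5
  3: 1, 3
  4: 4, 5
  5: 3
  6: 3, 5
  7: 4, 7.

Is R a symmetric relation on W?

No

Symmetric: no — 1 R 4 but not 4 R 1.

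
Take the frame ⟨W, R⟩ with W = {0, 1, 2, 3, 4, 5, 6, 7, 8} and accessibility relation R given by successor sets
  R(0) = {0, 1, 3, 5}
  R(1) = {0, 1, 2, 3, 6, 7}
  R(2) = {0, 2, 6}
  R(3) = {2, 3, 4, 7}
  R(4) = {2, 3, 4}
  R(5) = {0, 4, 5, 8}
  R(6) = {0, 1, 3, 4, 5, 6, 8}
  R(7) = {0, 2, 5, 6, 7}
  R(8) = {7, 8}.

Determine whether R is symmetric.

Symmetric: no — 0 R 3 but not 3 R 0.

No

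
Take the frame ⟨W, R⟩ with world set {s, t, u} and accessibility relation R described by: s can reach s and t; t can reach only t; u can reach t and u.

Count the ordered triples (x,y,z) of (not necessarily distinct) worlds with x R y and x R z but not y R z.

Enumerating: (s,t,s), (u,t,u).

2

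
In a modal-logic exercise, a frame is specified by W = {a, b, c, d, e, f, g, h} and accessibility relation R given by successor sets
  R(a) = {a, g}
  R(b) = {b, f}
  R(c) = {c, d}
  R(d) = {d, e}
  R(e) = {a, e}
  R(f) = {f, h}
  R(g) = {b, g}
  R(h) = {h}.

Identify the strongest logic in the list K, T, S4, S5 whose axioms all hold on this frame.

Reflexive (axiom T): yes — every world is R-related to itself.
Transitive (axiom 4): no — a R g and g R b, but not a R b.
Euclidean (axiom 5): no — a R g and a R a, but not g R a.
So F validates K, T; S4 would additionally require R to be transitive. The strongest is T.

T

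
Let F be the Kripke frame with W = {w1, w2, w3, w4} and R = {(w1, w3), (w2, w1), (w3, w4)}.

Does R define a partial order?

No

Reflexive: no — w1 is not related to itself.
Transitive: no — w1 R w3 and w3 R w4, but not w1 R w4.
Antisymmetric: yes — no distinct pair is related both ways.
So R is not a partial order.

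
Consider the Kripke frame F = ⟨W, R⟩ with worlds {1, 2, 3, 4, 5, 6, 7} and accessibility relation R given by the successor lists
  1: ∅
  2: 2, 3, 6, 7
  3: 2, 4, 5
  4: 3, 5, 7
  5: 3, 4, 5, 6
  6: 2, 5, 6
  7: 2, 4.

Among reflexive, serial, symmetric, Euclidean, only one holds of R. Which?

symmetric

Reflexive: no — 1 is not related to itself.
Serial: no — 1 has no R-successor.
Symmetric: yes — every pair in R has its reverse in R.
Euclidean: no — 2 R 3 and 2 R 6, but not 3 R 6.
Only symmetric holds.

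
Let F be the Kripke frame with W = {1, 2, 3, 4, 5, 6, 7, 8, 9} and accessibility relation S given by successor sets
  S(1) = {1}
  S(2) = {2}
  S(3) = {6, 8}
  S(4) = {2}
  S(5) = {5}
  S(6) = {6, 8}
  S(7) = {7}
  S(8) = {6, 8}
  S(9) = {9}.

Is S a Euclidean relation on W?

Euclidean: yes — any two successors of a common world are S-related.

Yes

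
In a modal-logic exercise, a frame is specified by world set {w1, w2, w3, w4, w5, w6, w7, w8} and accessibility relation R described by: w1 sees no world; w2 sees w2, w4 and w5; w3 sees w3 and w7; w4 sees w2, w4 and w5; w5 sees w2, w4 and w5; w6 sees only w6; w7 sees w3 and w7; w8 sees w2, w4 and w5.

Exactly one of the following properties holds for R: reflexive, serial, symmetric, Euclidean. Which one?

Euclidean

Reflexive: no — w1 is not related to itself.
Serial: no — w1 has no R-successor.
Symmetric: no — w8 R w2 but not w2 R w8.
Euclidean: yes — any two successors of a common world are R-related.
Only Euclidean holds.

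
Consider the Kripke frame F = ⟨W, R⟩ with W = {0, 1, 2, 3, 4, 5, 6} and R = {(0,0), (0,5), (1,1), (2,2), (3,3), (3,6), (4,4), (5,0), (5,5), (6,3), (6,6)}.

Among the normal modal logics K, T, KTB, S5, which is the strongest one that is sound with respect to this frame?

Reflexive (axiom T): yes — every world is R-related to itself.
Symmetric (axiom B): yes — every pair in R has its reverse in R.
Euclidean (axiom 5): yes — any two successors of a common world are R-related.
So F validates K, T, KTB, S5. The strongest is S5.

S5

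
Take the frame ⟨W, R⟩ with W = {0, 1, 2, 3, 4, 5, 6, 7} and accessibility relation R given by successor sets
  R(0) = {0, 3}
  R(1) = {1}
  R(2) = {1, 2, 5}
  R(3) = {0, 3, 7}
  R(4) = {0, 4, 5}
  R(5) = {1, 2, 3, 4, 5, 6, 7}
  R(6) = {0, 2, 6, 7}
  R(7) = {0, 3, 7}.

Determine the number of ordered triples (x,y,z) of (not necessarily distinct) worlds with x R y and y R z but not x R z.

Enumerating: (0,3,7), (2,5,3), (2,5,4), (2,5,6), (2,5,7), (4,0,3), (4,5,1), (4,5,2), (4,5,3), (4,5,6), (4,5,7), (5,3,0), … and 7 more.
Total: 19.

19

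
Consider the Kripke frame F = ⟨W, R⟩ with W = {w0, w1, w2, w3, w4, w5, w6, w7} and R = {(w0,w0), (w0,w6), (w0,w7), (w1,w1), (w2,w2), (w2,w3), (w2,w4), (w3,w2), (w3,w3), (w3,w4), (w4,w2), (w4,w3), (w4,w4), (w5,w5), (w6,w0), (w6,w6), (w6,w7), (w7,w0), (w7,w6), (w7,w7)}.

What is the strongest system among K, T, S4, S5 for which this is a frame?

Reflexive (axiom T): yes — every world is R-related to itself.
Transitive (axiom 4): yes — every two-step R-path is closed by a direct edge.
Euclidean (axiom 5): yes — any two successors of a common world are R-related.
So F validates K, T, S4, S5. The strongest is S5.

S5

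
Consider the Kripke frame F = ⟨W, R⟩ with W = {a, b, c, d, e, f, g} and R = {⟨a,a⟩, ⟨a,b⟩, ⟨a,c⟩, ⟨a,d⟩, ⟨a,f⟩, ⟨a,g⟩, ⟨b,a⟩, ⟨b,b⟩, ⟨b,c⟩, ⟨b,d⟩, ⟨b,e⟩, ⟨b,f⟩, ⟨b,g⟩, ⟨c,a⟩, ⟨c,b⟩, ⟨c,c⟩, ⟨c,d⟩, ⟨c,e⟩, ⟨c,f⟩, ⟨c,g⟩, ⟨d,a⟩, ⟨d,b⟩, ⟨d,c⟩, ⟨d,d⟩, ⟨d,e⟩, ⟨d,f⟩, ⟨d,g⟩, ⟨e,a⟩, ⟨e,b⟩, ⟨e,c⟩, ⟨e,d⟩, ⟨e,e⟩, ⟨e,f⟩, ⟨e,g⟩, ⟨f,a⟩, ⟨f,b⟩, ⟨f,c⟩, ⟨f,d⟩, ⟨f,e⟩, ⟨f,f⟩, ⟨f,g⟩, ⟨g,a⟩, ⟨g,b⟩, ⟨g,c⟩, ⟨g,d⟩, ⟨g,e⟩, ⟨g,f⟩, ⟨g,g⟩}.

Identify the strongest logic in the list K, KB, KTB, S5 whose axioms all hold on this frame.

Symmetric (axiom B): no — e R a but not a R e.
Reflexive (axiom T): yes — every world is R-related to itself.
Euclidean (axiom 5): no — b R a and b R e, but not a R e.
So F validates K; KB would additionally require R to be symmetric. The strongest is K.

K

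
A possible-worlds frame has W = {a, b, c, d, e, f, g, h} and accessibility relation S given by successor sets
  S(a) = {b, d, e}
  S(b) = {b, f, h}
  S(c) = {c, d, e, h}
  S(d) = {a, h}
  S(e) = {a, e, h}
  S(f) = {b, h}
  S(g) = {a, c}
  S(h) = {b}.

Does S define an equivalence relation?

Reflexive: no — a is not related to itself.
Symmetric: no — a S b but not b S a.
Transitive: no — a S b and b S f, but not a S f.
So S is not an equivalence relation.

No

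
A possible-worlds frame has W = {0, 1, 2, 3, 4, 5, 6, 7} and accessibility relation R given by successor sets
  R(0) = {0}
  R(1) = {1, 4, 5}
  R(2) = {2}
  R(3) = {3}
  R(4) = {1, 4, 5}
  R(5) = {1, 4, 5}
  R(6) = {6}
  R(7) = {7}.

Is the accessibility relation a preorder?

Reflexive: yes — every world is R-related to itself.
Transitive: yes — every two-step R-path is closed by a direct edge.
So R is a preorder.

Yes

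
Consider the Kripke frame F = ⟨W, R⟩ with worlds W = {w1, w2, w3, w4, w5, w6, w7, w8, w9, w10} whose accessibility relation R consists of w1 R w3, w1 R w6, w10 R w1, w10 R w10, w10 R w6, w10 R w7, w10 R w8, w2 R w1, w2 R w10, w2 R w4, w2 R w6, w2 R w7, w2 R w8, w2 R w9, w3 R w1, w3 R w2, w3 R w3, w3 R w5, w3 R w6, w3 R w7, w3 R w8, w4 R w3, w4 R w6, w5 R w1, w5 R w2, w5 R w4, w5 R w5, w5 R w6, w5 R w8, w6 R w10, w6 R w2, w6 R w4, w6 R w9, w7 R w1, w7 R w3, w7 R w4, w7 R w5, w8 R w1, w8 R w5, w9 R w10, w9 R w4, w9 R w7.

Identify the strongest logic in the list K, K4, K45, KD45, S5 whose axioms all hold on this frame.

Transitive (axiom 4): no — w1 R w3 and w3 R w2, but not w1 R w2.
Euclidean (axiom 5): no — w1 R w6 and w1 R w3, but not w6 R w3.
Serial (axiom D): yes — every world has a successor (e.g. w1 R w3).
Reflexive (axiom T): no — w1 is not related to itself.
So F validates K; K4 would additionally require R to be transitive. The strongest is K.

K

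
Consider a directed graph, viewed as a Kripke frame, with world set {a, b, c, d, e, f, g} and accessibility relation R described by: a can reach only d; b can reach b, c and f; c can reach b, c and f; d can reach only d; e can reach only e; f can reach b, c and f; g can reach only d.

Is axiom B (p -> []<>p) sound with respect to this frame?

The schema B characterises exactly the symmetric frames.
Symmetric: no — a R d but not d R a.

No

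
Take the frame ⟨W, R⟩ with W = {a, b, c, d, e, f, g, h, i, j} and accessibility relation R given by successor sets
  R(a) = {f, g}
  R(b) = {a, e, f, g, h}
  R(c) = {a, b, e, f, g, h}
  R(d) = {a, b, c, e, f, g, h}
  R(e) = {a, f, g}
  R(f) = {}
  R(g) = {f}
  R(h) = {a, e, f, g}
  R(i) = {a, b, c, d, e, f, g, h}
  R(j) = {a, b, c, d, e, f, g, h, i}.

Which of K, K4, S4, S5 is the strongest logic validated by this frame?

Transitive (axiom 4): yes — every two-step R-path is closed by a direct edge.
Reflexive (axiom T): no — a is not related to itself.
Euclidean (axiom 5): no — a R f and a R g, but not f R g.
So F validates K, K4; S4 would additionally require R to be reflexive. The strongest is K4.

K4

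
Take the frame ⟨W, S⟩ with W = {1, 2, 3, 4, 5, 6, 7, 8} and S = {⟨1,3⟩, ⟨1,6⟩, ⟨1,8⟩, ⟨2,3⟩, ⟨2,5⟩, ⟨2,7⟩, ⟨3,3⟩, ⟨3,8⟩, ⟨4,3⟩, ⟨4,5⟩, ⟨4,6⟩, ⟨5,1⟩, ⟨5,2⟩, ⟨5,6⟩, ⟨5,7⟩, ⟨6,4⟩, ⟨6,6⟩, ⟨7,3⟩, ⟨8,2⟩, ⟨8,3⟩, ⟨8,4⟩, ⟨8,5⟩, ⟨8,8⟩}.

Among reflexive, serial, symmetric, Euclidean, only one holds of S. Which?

Reflexive: no — 1 is not related to itself.
Serial: yes — every world has a successor (e.g. 1 S 3).
Symmetric: no — 1 S 3 but not 3 S 1.
Euclidean: no — 1 S 3 and 1 S 6, but not 3 S 6.
Only serial holds.

serial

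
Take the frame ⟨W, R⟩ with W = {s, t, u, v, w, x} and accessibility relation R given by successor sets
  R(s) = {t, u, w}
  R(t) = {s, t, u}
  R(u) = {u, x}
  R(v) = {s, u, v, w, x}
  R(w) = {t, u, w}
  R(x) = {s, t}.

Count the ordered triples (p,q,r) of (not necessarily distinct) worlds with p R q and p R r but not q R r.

Enumerating: (s,t,w), (s,u,t), (s,u,w), (t,s,s), (t,u,s), (t,u,t), (u,x,u), (u,x,x), (v,s,s), (v,s,v), (v,s,x), (v,u,s), … and 13 more.
Total: 25.

25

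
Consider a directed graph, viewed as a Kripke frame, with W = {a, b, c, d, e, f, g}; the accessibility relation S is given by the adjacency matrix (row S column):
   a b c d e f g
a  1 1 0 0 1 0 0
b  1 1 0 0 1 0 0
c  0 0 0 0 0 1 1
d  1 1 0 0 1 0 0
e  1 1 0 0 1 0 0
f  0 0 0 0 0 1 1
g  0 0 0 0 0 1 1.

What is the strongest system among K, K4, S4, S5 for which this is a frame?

Transitive (axiom 4): yes — every two-step S-path is closed by a direct edge.
Reflexive (axiom T): no — c is not related to itself.
Euclidean (axiom 5): yes — any two successors of a common world are S-related.
So F validates K, K4; S4 would additionally require S to be reflexive. The strongest is K4.

K4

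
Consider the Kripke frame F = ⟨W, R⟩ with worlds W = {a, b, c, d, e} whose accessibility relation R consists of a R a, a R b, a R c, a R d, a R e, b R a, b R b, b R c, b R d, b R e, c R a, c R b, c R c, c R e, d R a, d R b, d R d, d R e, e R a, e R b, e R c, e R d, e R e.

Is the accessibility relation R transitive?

Transitive: no — c R a and a R d, but not c R d.

No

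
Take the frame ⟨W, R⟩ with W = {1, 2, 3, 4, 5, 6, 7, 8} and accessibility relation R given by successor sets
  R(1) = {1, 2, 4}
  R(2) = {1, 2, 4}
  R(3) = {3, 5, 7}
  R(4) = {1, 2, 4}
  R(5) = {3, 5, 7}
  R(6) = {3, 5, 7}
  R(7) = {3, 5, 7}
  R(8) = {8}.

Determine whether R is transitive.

Transitive: yes — every two-step R-path is closed by a direct edge.

Yes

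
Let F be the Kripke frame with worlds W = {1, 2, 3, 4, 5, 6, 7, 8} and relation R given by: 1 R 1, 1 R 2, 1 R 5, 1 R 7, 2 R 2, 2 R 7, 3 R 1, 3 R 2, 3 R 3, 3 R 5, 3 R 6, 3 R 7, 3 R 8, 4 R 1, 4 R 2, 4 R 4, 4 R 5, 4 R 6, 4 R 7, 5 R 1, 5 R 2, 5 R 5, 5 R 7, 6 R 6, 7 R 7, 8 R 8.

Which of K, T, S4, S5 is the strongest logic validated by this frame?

Reflexive (axiom T): yes — every world is R-related to itself.
Transitive (axiom 4): yes — every two-step R-path is closed by a direct edge.
Euclidean (axiom 5): no — 1 R 2 and 1 R 5, but not 2 R 5.
So F validates K, T, S4; S5 would additionally require R to be Euclidean. The strongest is S4.

S4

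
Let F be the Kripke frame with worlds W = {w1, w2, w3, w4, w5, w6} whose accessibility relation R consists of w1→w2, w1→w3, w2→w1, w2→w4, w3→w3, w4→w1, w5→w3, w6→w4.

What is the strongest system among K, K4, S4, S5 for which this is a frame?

K

Transitive (axiom 4): no — w1 R w2 and w2 R w4, but not w1 R w4.
Reflexive (axiom T): no — w1 is not related to itself.
Euclidean (axiom 5): no — w1 R w2 and w1 R w3, but not w2 R w3.
So F validates K; K4 would additionally require R to be transitive. The strongest is K.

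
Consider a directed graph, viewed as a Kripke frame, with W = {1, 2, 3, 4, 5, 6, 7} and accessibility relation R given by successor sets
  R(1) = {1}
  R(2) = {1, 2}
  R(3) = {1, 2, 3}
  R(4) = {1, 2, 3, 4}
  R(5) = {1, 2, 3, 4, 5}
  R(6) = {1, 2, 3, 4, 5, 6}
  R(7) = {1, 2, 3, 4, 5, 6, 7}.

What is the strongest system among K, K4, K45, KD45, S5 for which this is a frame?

Transitive (axiom 4): yes — every two-step R-path is closed by a direct edge.
Euclidean (axiom 5): no — 3 R 1 and 3 R 2, but not 1 R 2.
Serial (axiom D): yes — every world has a successor (e.g. 1 R 1).
Reflexive (axiom T): yes — every world is R-related to itself.
So F validates K, K4; K45 would additionally require R to be Euclidean. The strongest is K4.

K4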